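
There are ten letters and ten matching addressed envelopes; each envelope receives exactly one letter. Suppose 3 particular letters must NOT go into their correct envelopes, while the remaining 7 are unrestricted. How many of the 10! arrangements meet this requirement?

Let A_j be the event that the j-th constrained one is fixed. By inclusion-exclusion over the 3 events:
Σ_{j=0}^{3} (-1)^j C(3,j)(10-j)!
= C(3,0)·10! - C(3,1)·9! + C(3,2)·8! - C(3,3)·7!
= 3628800 - 1088640 + 120960 - 5040
= 2656080

2656080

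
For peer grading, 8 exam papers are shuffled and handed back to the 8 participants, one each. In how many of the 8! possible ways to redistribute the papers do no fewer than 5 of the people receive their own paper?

# with exactly i fixed is C(8,i)·!(8-i); sum over i=5..8:
  i=5: C(8,5)·!3 = 56·2 = 112
  i=6: C(8,6)·!2 = 28·1 = 28
  i=7: C(8,7)·!1 = 8·0 = 0
  i=8: C(8,8)·!0 = 1·1 = 1
Total = 141.

141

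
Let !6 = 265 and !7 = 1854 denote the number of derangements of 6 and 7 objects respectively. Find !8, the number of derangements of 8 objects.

14833

!8 = (8-1)·(!7 + !6) = 7·(1854 + 265) = 7·2119 = 14833.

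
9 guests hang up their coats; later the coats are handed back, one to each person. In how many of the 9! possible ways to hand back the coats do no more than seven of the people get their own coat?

362879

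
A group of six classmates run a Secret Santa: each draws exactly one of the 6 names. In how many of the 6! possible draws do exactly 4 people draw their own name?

15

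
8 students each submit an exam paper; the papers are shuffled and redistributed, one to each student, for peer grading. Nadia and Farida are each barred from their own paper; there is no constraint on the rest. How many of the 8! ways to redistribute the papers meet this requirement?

30960

Inclusion-exclusion on the 2 forbidden self-matches:
Σ_{j=0}^{2} (-1)^j C(2,j)(8-j)!
= C(2,0)·8! - C(2,1)·7! + C(2,2)·6!
= 40320 - 10080 + 720
= 30960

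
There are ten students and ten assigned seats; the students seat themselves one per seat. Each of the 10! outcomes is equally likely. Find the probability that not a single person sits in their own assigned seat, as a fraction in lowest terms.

Favorable outcomes: !10 = 1334961.
Total outcomes: 10! = 3628800.
Probability = 1334961/3628800 = 16481/44800.

16481/44800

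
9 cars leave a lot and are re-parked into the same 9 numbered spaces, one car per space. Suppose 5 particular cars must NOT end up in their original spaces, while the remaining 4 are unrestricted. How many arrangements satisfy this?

205056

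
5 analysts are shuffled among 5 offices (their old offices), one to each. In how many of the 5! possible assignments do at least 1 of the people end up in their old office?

76

# with exactly i fixed is C(5,i)·!(5-i); sum over i=1..5:
  i=1: C(5,1)·!4 = 5·9 = 45
  i=2: C(5,2)·!3 = 10·2 = 20
  i=3: C(5,3)·!2 = 10·1 = 10
  i=4: C(5,4)·!1 = 5·0 = 0
  i=5: C(5,5)·!0 = 1·1 = 1
Total = 76.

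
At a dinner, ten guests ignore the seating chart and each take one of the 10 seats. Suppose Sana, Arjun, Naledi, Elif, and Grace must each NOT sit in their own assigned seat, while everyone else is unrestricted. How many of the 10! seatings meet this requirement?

2170680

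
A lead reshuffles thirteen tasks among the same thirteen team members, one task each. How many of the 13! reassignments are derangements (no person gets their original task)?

2290792932

By inclusion-exclusion, !13 = Σ (-1)^k · 13!/k! for k=0..13
= 13! - 13!/1! + 13!/2! - 13!/3! + 13!/4! - 13!/5! + 13!/6! - 13!/7! + 13!/8! - 13!/9! + 13!/10! - 13!/11! + 13!/12! - 13!/13!
= 6227020800 - 6227020800 + 3113510400 - 1037836800 + 259459200 - 51891840 + 8648640 - 1235520 + 154440 - 17160 + 1716 - 156 + 13 - 1
= 2290792932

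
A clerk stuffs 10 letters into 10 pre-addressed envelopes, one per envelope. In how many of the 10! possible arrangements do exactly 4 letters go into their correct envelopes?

55650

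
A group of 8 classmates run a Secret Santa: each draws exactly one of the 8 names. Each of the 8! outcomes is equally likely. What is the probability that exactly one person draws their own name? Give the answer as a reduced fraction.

Favorable outcomes: C(8,1)·!7 = 8·1854 = 14832.
Total outcomes: 8! = 40320.
Probability = 14832/40320 = 103/280.

103/280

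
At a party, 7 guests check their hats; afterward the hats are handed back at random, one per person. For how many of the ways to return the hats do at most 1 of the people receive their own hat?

3709

# with exactly i fixed is C(7,i)·!(7-i); sum over i=0..1:
  i=0: C(7,0)·!7 = 1·1854 = 1854
  i=1: C(7,1)·!6 = 7·265 = 1855
Total = 3709.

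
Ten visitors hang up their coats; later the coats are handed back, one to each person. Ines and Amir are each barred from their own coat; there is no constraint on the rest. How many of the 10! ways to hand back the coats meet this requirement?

Inclusion-exclusion on the 2 forbidden self-matches:
Σ_{j=0}^{2} (-1)^j C(2,j)(10-j)!
= C(2,0)·10! - C(2,1)·9! + C(2,2)·8!
= 3628800 - 725760 + 40320
= 2943360

2943360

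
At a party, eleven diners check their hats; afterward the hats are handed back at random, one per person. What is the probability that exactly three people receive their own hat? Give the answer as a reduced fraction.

Favorable outcomes: C(11,3)·!8 = 165·14833 = 2447445.
Total outcomes: 11! = 39916800.
Probability = 2447445/39916800 = 2119/34560.

2119/34560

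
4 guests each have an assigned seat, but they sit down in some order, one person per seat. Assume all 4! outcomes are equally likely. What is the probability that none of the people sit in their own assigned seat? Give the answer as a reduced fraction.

3/8

Favorable outcomes: !4 = 9.
Total outcomes: 4! = 24.
Probability = 9/24 = 3/8.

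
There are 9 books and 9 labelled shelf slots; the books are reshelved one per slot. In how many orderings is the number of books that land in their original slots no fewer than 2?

Sum C(9,i)·!(9-i) for i = 2..9:
  i=2: C(9,2)·!7 = 36·1854 = 66744
  i=3: C(9,3)·!6 = 84·265 = 22260
  i=4: C(9,4)·!5 = 126·44 = 5544
  i=5: C(9,5)·!4 = 126·9 = 1134
  i=6: C(9,6)·!3 = 84·2 = 168
  i=7: C(9,7)·!2 = 36·1 = 36
  i=8: C(9,8)·!1 = 9·0 = 0
  i=9: C(9,9)·!0 = 1·1 = 1
Total = 95887.

95887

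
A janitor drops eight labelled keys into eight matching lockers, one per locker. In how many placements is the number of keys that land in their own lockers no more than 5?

Sum C(8,i)·!(8-i) for i = 0..5:
  i=0: C(8,0)·!8 = 1·14833 = 14833
  i=1: C(8,1)·!7 = 8·1854 = 14832
  i=2: C(8,2)·!6 = 28·265 = 7420
  i=3: C(8,3)·!5 = 56·44 = 2464
  i=4: C(8,4)·!4 = 70·9 = 630
  i=5: C(8,5)·!3 = 56·2 = 112
Total = 40291.

40291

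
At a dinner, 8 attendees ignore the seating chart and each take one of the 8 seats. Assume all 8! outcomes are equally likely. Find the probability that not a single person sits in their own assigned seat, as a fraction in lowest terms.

2119/5760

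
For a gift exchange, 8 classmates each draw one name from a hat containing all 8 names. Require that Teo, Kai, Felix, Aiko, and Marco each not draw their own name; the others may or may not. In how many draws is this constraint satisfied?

21234

Inclusion-exclusion on the 5 forbidden self-matches:
Σ_{j=0}^{5} (-1)^j C(5,j)(8-j)!
= C(5,0)·8! - C(5,1)·7! + C(5,2)·6! - C(5,3)·5! + C(5,4)·4! - C(5,5)·3!
= 40320 - 25200 + 7200 - 1200 + 120 - 6
= 21234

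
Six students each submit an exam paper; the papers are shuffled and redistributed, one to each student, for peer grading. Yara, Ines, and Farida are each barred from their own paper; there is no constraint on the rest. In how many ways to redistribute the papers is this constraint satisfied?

Inclusion-exclusion on the 3 forbidden self-matches:
Σ_{j=0}^{3} (-1)^j C(3,j)(6-j)!
= C(3,0)·6! - C(3,1)·5! + C(3,2)·4! - C(3,3)·3!
= 720 - 360 + 72 - 6
= 426

426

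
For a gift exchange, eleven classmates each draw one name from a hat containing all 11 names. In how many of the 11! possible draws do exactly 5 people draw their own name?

Choose which 5 of the 11 are fixed: C(11,5) = 462.
The remaining 6 must be deranged: !6 = 265.
Total: 462 × 265 = 122430.

122430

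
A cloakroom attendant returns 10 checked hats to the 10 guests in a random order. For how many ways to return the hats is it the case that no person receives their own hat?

By inclusion-exclusion, !10 = Σ (-1)^k · 10!/k! for k=0..10
= 10! - 10!/1! + 10!/2! - 10!/3! + 10!/4! - 10!/5! + 10!/6! - 10!/7! + 10!/8! - 10!/9! + 10!/10!
= 3628800 - 3628800 + 1814400 - 604800 + 151200 - 30240 + 5040 - 720 + 90 - 10 + 1
= 1334961

1334961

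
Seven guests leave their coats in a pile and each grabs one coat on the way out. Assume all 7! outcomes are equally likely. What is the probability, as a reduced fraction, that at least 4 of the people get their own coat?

23/1260

Favorable outcomes: Σ_{i≥4} C(7,i)·!(7-i) = 35·2 + 21·1 + 7·0 + 1·1 = 92.
Total outcomes: 7! = 5040.
Probability = 92/5040 = 23/1260.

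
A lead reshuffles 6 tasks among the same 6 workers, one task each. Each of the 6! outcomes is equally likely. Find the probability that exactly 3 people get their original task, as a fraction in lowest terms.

Favorable outcomes: C(6,3)·!3 = 20·2 = 40.
Total outcomes: 6! = 720.
Probability = 40/720 = 1/18.

1/18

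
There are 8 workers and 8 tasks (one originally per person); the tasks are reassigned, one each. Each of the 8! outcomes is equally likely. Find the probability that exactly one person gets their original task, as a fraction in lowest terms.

Favorable outcomes: C(8,1)·!7 = 8·1854 = 14832.
Total outcomes: 8! = 40320.
Probability = 14832/40320 = 103/280.

103/280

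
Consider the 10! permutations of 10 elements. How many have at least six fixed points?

2176

# with exactly i fixed is C(10,i)·!(10-i); sum over i=6..10:
  i=6: C(10,6)·!4 = 210·9 = 1890
  i=7: C(10,7)·!3 = 120·2 = 240
  i=8: C(10,8)·!2 = 45·1 = 45
  i=9: C(10,9)·!1 = 10·0 = 0
  i=10: C(10,10)·!0 = 1·1 = 1
Total = 2176.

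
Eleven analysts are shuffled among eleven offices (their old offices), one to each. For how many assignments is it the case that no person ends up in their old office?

Recurrence: !11 = 10·(!10 + !9).
!11 = 10·(1334961 + 133496) = 10·1468457 = 14684570

14684570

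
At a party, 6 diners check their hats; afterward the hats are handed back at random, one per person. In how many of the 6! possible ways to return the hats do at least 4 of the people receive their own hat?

16

# with exactly i fixed is C(6,i)·!(6-i); sum over i=4..6:
  i=4: C(6,4)·!2 = 15·1 = 15
  i=5: C(6,5)·!1 = 6·0 = 0
  i=6: C(6,6)·!0 = 1·1 = 1
Total = 16.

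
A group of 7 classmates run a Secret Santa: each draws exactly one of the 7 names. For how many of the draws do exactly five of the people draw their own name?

21

Choose which 5 of the 7 are fixed: C(7,5) = 21.
The other 2 form a derangement: !2 = 1.
Total: 21 × 1 = 21.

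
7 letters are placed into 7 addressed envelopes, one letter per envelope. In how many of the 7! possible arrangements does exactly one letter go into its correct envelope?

1855

Pick the single fixed position: C(7,1) = 7 ways.
The other 6 form a derangement: !6 = 265.
Total: 7 × 265 = 1855.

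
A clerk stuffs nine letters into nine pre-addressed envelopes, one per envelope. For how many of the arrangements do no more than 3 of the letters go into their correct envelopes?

# with exactly i fixed is C(9,i)·!(9-i); sum over i=0..3:
  i=0: C(9,0)·!9 = 1·133496 = 133496
  i=1: C(9,1)·!8 = 9·14833 = 133497
  i=2: C(9,2)·!7 = 36·1854 = 66744
  i=3: C(9,3)·!6 = 84·265 = 22260
Total = 355997.

355997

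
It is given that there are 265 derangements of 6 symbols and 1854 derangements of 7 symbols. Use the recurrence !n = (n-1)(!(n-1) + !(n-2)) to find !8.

!8 = (8-1)·(!7 + !6) = 7·(1854 + 265) = 7·2119 = 14833.

14833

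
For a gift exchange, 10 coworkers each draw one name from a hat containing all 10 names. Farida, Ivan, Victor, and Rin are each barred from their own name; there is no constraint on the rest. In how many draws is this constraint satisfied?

2399760

Inclusion-exclusion on the 4 forbidden self-matches:
Σ_{j=0}^{4} (-1)^j C(4,j)(10-j)!
= C(4,0)·10! - C(4,1)·9! + C(4,2)·8! - C(4,3)·7! + C(4,4)·6!
= 3628800 - 1451520 + 241920 - 20160 + 720
= 2399760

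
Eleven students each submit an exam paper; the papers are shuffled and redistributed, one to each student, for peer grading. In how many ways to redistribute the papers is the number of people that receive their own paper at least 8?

386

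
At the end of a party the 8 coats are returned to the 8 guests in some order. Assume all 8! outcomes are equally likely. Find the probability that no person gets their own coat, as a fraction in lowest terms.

2119/5760

Favorable outcomes: !8 = 14833.
Total outcomes: 8! = 40320.
Probability = 14833/40320 = 2119/5760.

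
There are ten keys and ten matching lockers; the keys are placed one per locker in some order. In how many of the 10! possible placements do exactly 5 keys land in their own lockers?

Pick the 5 fixed positions: C(10,5) = 252 ways.
The remaining 5 must be deranged: !5 = 44.
Total: 252 × 44 = 11088.

11088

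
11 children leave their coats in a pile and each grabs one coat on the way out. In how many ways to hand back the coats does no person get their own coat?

14684570

Use !n = (n-1)(!(n-1) + !(n-2)).
!11 = 10·(1334961 + 133496) = 10·1468457 = 14684570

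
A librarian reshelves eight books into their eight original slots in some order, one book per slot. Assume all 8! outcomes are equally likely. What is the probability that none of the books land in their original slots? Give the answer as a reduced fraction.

2119/5760

Favorable outcomes: !8 = 14833.
Total outcomes: 8! = 40320.
Probability = 14833/40320 = 2119/5760.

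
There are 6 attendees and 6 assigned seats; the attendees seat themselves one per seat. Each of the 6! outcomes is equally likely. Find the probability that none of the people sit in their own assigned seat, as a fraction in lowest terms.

53/144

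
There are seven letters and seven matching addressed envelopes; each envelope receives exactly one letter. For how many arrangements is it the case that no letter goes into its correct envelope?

1854

Recurrence: !7 = 7·!6 + (-1)^7.
!7 = 7·265 - 1 = 1854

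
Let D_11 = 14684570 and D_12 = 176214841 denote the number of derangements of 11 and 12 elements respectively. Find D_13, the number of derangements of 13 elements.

D_13 = (13-1)·(D_12 + D_11) = 12·(176214841 + 14684570) = 12·190899411 = 2290792932.

2290792932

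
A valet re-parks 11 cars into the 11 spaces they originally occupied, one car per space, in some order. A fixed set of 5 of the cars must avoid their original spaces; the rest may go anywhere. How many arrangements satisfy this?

Let A_j be the event that the j-th constrained one is fixed. By inclusion-exclusion over the 5 events:
Σ_{j=0}^{5} (-1)^j C(5,j)(11-j)!
= C(5,0)·11! - C(5,1)·10! + C(5,2)·9! - C(5,3)·8! + C(5,4)·7! - C(5,5)·6!
= 39916800 - 18144000 + 3628800 - 403200 + 25200 - 720
= 25022880

25022880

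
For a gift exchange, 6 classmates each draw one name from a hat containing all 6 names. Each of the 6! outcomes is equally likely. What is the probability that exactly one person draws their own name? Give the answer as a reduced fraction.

Favorable outcomes: C(6,1)·!5 = 6·44 = 264.
Total outcomes: 6! = 720.
Probability = 264/720 = 11/30.

11/30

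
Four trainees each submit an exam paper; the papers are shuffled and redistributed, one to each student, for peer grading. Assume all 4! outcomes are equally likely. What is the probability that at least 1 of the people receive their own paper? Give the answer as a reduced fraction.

Favorable outcomes: Σ_{i≥1} C(4,i)·!(4-i) = 4·2 + 6·1 + 4·0 + 1·1 = 15.
Total outcomes: 4! = 24.
Probability = 15/24 = 5/8.

5/8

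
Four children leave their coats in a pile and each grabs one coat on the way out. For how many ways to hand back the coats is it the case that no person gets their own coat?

9

The number of derangements of 4 is !4 = Σ_{k=0}^{4} (-1)^k·4!/k!
= 4! - 4!/1! + 4!/2! - 4!/3! + 4!/4!
= 24 - 24 + 12 - 4 + 1
= 9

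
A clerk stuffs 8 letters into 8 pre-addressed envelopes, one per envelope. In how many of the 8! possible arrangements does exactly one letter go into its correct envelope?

Pick the single fixed position: C(8,1) = 8 ways.
The remaining 7 must be deranged: !7 = 1854.
Total: 8 × 1854 = 14832.

14832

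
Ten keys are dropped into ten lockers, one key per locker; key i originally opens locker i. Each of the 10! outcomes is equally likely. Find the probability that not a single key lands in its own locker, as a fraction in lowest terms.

16481/44800

Favorable outcomes: !10 = 1334961.
Total outcomes: 10! = 3628800.
Probability = 1334961/3628800 = 16481/44800.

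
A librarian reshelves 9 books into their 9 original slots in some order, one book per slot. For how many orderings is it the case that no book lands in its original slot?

133496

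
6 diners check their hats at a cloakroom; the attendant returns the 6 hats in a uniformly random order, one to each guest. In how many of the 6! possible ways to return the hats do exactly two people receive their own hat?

135

Choose which 2 of the 6 are fixed: C(6,2) = 15.
The other 4 form a derangement: !4 = 9.
Total: 15 × 9 = 135.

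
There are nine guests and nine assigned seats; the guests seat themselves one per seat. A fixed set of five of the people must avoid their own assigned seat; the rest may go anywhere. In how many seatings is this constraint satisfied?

205056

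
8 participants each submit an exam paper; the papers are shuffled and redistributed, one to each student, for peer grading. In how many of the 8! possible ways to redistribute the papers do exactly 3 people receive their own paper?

Pick the 3 fixed positions: C(8,3) = 56 ways.
The remaining 5 must be deranged: !5 = 44.
Total: 56 × 44 = 2464.

2464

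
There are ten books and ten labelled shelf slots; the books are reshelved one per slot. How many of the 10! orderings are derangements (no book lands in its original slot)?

The subfactorial !10 = [10!/e] (nearest integer).
10! = 3628800, and 3628800/e ≈ 1334960.92, so !10 = 1334961.

1334961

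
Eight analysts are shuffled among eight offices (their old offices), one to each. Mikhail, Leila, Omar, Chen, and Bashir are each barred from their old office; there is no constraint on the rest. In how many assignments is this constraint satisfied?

21234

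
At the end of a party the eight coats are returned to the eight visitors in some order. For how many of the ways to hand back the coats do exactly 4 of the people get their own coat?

630

Pick the 4 fixed positions: C(8,4) = 70 ways.
The remaining 4 must be deranged: !4 = 9.
Total: 70 × 9 = 630.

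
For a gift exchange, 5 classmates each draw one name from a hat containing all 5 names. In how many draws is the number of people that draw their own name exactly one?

Pick the single fixed position: C(5,1) = 5 ways.
The remaining 4 must be deranged: !4 = 9.
Total: 5 × 9 = 45.

45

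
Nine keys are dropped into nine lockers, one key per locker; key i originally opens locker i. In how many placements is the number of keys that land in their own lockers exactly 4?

5544

Pick the 4 fixed positions: C(9,4) = 126 ways.
The other 5 form a derangement: !5 = 44.
Total: 126 × 44 = 5544.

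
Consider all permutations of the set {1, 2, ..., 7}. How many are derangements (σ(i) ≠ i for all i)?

Use !n = (n-1)(!(n-1) + !(n-2)).
!7 = 6·(265 + 44) = 6·309 = 1854

1854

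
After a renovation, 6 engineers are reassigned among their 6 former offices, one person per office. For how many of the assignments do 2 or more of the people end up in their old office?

# with exactly i fixed is C(6,i)·!(6-i); sum over i=2..6:
  i=2: C(6,2)·!4 = 15·9 = 135
  i=3: C(6,3)·!3 = 20·2 = 40
  i=4: C(6,4)·!2 = 15·1 = 15
  i=5: C(6,5)·!1 = 6·0 = 0
  i=6: C(6,6)·!0 = 1·1 = 1
Total = 191.

191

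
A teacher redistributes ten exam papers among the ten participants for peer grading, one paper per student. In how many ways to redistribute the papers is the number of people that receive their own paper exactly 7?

Pick the 7 fixed positions: C(10,7) = 120 ways.
The other 3 form a derangement: !3 = 2.
Total: 120 × 2 = 240.

240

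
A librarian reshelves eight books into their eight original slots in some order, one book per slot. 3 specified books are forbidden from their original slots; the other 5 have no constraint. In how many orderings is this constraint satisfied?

Inclusion-exclusion on the 3 forbidden self-matches:
Σ_{j=0}^{3} (-1)^j C(3,j)(8-j)!
= C(3,0)·8! - C(3,1)·7! + C(3,2)·6! - C(3,3)·5!
= 40320 - 15120 + 2160 - 120
= 27240

27240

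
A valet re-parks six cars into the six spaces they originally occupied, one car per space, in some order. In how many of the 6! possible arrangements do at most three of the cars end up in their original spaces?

704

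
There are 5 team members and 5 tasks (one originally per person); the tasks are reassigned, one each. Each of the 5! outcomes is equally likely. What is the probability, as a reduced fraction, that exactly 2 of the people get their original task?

1/6

Favorable outcomes: C(5,2)·!3 = 10·2 = 20.
Total outcomes: 5! = 120.
Probability = 20/120 = 1/6.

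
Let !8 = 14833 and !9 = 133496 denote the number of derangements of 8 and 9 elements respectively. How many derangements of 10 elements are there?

!10 = (10-1)·(!9 + !8) = 9·(133496 + 14833) = 9·148329 = 1334961.

1334961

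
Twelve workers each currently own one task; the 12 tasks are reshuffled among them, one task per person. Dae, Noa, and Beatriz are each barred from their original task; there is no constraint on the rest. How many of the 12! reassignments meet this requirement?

369774720

Let A_j be the event that the j-th constrained one is fixed. By inclusion-exclusion over the 3 events:
Σ_{j=0}^{3} (-1)^j C(3,j)(12-j)!
= C(3,0)·12! - C(3,1)·11! + C(3,2)·10! - C(3,3)·9!
= 479001600 - 119750400 + 10886400 - 362880
= 369774720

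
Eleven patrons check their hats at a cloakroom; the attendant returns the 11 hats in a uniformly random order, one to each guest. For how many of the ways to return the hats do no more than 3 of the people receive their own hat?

# with exactly i fixed is C(11,i)·!(11-i); sum over i=0..3:
  i=0: C(11,0)·!11 = 1·14684570 = 14684570
  i=1: C(11,1)·!10 = 11·1334961 = 14684571
  i=2: C(11,2)·!9 = 55·133496 = 7342280
  i=3: C(11,3)·!8 = 165·14833 = 2447445
Total = 39158866.

39158866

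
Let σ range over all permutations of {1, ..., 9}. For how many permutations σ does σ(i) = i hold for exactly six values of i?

Choose which 6 of the 9 are fixed: C(9,6) = 84.
The remaining 3 must be deranged: !3 = 2.
Total: 84 × 2 = 168.

168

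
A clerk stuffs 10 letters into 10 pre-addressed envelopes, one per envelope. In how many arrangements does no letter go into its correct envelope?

1334961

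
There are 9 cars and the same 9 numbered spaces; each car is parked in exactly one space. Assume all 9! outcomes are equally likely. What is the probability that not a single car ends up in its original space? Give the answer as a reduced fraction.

Favorable outcomes: !9 = 133496.
Total outcomes: 9! = 362880.
Probability = 133496/362880 = 16687/45360.

16687/45360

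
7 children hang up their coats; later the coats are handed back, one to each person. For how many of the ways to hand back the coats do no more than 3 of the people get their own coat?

# with exactly i fixed is C(7,i)·!(7-i); sum over i=0..3:
  i=0: C(7,0)·!7 = 1·1854 = 1854
  i=1: C(7,1)·!6 = 7·265 = 1855
  i=2: C(7,2)·!5 = 21·44 = 924
  i=3: C(7,3)·!4 = 35·9 = 315
Total = 4948.

4948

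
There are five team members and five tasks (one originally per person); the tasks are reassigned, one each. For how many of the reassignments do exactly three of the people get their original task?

Choose which 3 of the 5 are fixed: C(5,3) = 10.
The other 2 form a derangement: !2 = 1.
Total: 10 × 1 = 10.

10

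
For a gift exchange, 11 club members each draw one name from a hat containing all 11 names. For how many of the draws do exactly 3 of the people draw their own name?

Pick the 3 fixed positions: C(11,3) = 165 ways.
The other 8 form a derangement: !8 = 14833.
Total: 165 × 14833 = 2447445.

2447445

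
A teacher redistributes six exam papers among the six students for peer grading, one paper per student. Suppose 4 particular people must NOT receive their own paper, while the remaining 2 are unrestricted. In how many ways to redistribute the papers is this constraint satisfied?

Inclusion-exclusion on the 4 forbidden self-matches:
Σ_{j=0}^{4} (-1)^j C(4,j)(6-j)!
= C(4,0)·6! - C(4,1)·5! + C(4,2)·4! - C(4,3)·3! + C(4,4)·2!
= 720 - 480 + 144 - 24 + 2
= 362

362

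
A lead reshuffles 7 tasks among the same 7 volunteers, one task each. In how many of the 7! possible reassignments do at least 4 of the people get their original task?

92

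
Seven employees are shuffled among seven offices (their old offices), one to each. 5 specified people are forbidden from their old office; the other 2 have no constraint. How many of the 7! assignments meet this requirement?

Let A_j be the event that the j-th constrained one is fixed. By inclusion-exclusion over the 5 events:
Σ_{j=0}^{5} (-1)^j C(5,j)(7-j)!
= C(5,0)·7! - C(5,1)·6! + C(5,2)·5! - C(5,3)·4! + C(5,4)·3! - C(5,5)·2!
= 5040 - 3600 + 1200 - 240 + 30 - 2
= 2428

2428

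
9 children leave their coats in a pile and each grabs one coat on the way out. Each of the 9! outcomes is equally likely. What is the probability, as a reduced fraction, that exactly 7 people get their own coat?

Favorable outcomes: C(9,7)·!2 = 36·1 = 36.
Total outcomes: 9! = 362880.
Probability = 36/362880 = 1/10080.

1/10080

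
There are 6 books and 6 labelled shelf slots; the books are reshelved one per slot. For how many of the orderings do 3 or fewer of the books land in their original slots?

Sum C(6,i)·!(6-i) for i = 0..3:
  i=0: C(6,0)·!6 = 1·265 = 265
  i=1: C(6,1)·!5 = 6·44 = 264
  i=2: C(6,2)·!4 = 15·9 = 135
  i=3: C(6,3)·!3 = 20·2 = 40
Total = 704.

704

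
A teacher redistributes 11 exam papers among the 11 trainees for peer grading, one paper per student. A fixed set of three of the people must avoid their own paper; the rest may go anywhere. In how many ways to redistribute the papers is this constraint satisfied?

30078720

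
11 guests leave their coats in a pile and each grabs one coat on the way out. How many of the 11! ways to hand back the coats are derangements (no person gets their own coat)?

14684570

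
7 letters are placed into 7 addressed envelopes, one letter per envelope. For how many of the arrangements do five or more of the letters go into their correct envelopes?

Sum C(7,i)·!(7-i) for i = 5..7:
  i=5: C(7,5)·!2 = 21·1 = 21
  i=6: C(7,6)·!1 = 7·0 = 0
  i=7: C(7,7)·!0 = 1·1 = 1
Total = 22.

22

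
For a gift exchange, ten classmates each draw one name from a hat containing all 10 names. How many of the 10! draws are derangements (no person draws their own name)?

Use !n = n·!(n-1) + (-1)^n.
!10 = 10·133496 + 1 = 1334961

1334961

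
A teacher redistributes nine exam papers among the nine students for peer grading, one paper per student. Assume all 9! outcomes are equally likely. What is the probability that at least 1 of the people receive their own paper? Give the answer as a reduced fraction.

Favorable outcomes: Σ_{i≥1} C(9,i)·!(9-i) = 9·14833 + 36·1854 + 84·265 + 126·44 + 126·9 + 84·2 + 36·1 + 9·0 + 1·1 = 229384.
Total outcomes: 9! = 362880.
Probability = 229384/362880 = 28673/45360.

28673/45360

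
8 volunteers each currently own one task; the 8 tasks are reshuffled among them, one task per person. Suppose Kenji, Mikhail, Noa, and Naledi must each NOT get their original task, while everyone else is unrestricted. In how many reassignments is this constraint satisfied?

24024

Inclusion-exclusion on the 4 forbidden self-matches:
Σ_{j=0}^{4} (-1)^j C(4,j)(8-j)!
= C(4,0)·8! - C(4,1)·7! + C(4,2)·6! - C(4,3)·5! + C(4,4)·4!
= 40320 - 20160 + 4320 - 480 + 24
= 24024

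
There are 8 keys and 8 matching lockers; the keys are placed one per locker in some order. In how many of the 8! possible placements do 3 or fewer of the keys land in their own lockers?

# with exactly i fixed is C(8,i)·!(8-i); sum over i=0..3:
  i=0: C(8,0)·!8 = 1·14833 = 14833
  i=1: C(8,1)·!7 = 8·1854 = 14832
  i=2: C(8,2)·!6 = 28·265 = 7420
  i=3: C(8,3)·!5 = 56·44 = 2464
Total = 39549.

39549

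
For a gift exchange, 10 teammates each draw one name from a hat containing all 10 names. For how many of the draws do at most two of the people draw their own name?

# with exactly i fixed is C(10,i)·!(10-i); sum over i=0..2:
  i=0: C(10,0)·!10 = 1·1334961 = 1334961
  i=1: C(10,1)·!9 = 10·133496 = 1334960
  i=2: C(10,2)·!8 = 45·14833 = 667485
Total = 3337406.

3337406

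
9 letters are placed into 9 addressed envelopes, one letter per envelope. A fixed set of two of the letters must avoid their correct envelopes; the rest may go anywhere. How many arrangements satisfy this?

287280

Let A_j be the event that the j-th constrained one is fixed. By inclusion-exclusion over the 2 events:
Σ_{j=0}^{2} (-1)^j C(2,j)(9-j)!
= C(2,0)·9! - C(2,1)·8! + C(2,2)·7!
= 362880 - 80640 + 5040
= 287280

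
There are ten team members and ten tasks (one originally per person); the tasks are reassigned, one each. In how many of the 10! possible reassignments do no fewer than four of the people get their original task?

Sum C(10,i)·!(10-i) for i = 4..10:
  i=4: C(10,4)·!6 = 210·265 = 55650
  i=5: C(10,5)·!5 = 252·44 = 11088
  i=6: C(10,6)·!4 = 210·9 = 1890
  i=7: C(10,7)·!3 = 120·2 = 240
  i=8: C(10,8)·!2 = 45·1 = 45
  i=9: C(10,9)·!1 = 10·0 = 0
  i=10: C(10,10)·!0 = 1·1 = 1
Total = 68914.

68914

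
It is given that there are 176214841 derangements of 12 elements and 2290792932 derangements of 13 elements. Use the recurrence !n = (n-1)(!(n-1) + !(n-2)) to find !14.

32071101049

!14 = (14-1)·(!13 + !12) = 13·(2290792932 + 176214841) = 13·2467007773 = 32071101049.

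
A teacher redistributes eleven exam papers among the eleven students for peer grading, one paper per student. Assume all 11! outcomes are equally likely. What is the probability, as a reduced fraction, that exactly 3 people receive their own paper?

Favorable outcomes: C(11,3)·!8 = 165·14833 = 2447445.
Total outcomes: 11! = 39916800.
Probability = 2447445/39916800 = 2119/34560.

2119/34560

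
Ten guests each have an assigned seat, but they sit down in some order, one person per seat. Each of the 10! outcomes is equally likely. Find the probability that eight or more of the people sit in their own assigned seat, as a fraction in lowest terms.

Favorable outcomes: Σ_{i≥8} C(10,i)·!(10-i) = 45·1 + 10·0 + 1·1 = 46.
Total outcomes: 10! = 3628800.
Probability = 46/3628800 = 23/1814400.

23/1814400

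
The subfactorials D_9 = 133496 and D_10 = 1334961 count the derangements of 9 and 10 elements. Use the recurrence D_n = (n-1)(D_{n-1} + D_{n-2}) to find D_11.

14684570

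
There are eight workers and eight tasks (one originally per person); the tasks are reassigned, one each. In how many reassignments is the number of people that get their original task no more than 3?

39549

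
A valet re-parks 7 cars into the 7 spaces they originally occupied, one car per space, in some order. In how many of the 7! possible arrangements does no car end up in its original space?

Use !n = n·!(n-1) + (-1)^n.
!7 = 7·265 - 1 = 1854

1854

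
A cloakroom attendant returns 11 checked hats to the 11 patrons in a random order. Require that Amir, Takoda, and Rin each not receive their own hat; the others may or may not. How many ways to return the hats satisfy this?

Inclusion-exclusion on the 3 forbidden self-matches:
Σ_{j=0}^{3} (-1)^j C(3,j)(11-j)!
= C(3,0)·11! - C(3,1)·10! + C(3,2)·9! - C(3,3)·8!
= 39916800 - 10886400 + 1088640 - 40320
= 30078720

30078720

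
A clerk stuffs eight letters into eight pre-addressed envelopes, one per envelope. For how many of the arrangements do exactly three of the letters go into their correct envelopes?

Choose which 3 of the 8 are fixed: C(8,3) = 56.
The remaining 5 must be deranged: !5 = 44.
Total: 56 × 44 = 2464.

2464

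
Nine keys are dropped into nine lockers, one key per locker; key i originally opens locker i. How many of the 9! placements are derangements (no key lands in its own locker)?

133496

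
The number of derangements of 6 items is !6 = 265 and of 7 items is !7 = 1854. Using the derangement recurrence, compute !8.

14833

!8 = (8-1)·(!7 + !6) = 7·(1854 + 265) = 7·2119 = 14833.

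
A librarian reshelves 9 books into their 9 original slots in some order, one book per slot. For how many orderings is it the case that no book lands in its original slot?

133496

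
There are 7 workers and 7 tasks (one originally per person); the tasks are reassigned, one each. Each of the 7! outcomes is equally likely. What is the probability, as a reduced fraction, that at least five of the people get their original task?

11/2520

Favorable outcomes: Σ_{i≥5} C(7,i)·!(7-i) = 21·1 + 7·0 + 1·1 = 22.
Total outcomes: 7! = 5040.
Probability = 22/5040 = 11/2520.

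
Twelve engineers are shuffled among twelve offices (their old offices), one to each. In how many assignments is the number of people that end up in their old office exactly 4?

Pick the 4 fixed positions: C(12,4) = 495 ways.
The other 8 form a derangement: !8 = 14833.
Total: 495 × 14833 = 7342335.

7342335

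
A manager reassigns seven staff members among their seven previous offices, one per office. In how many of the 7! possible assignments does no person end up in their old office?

1854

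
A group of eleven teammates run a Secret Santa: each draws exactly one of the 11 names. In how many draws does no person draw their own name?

14684570

The subfactorial !11 = [11!/e] (nearest integer).
11! = 39916800, and 39916800/e ≈ 14684570.08, so !11 = 14684570.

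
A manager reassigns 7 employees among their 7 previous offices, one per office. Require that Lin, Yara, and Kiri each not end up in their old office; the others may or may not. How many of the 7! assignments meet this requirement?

Let A_j be the event that the j-th constrained one is fixed. By inclusion-exclusion over the 3 events:
Σ_{j=0}^{3} (-1)^j C(3,j)(7-j)!
= C(3,0)·7! - C(3,1)·6! + C(3,2)·5! - C(3,3)·4!
= 5040 - 2160 + 360 - 24
= 3216

3216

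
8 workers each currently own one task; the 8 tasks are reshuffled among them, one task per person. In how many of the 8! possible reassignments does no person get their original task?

14833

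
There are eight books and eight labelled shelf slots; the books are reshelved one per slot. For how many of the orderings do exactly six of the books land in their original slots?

28

Pick the 6 fixed positions: C(8,6) = 28 ways.
The other 2 form a derangement: !2 = 1.
Total: 28 × 1 = 28.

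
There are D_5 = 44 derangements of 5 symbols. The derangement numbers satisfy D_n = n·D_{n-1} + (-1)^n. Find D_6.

265

D_6 = 6·44 + 1 = 265.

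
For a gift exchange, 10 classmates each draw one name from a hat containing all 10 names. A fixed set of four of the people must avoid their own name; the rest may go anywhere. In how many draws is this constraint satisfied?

2399760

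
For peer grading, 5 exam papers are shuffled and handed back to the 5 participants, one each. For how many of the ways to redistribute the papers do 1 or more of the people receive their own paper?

Sum C(5,i)·!(5-i) for i = 1..5:
  i=1: C(5,1)·!4 = 5·9 = 45
  i=2: C(5,2)·!3 = 10·2 = 20
  i=3: C(5,3)·!2 = 10·1 = 10
  i=4: C(5,4)·!1 = 5·0 = 0
  i=5: C(5,5)·!0 = 1·1 = 1
Total = 76.

76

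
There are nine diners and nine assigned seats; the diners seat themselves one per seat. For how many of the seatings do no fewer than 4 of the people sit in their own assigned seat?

6883

# with exactly i fixed is C(9,i)·!(9-i); sum over i=4..9:
  i=4: C(9,4)·!5 = 126·44 = 5544
  i=5: C(9,5)·!4 = 126·9 = 1134
  i=6: C(9,6)·!3 = 84·2 = 168
  i=7: C(9,7)·!2 = 36·1 = 36
  i=8: C(9,8)·!1 = 9·0 = 0
  i=9: C(9,9)·!0 = 1·1 = 1
Total = 6883.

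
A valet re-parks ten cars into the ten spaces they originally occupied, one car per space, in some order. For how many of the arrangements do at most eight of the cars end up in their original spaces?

# with exactly i fixed is C(10,i)·!(10-i); sum over i=0..8:
  i=0: C(10,0)·!10 = 1·1334961 = 1334961
  i=1: C(10,1)·!9 = 10·133496 = 1334960
  i=2: C(10,2)·!8 = 45·14833 = 667485
  i=3: C(10,3)·!7 = 120·1854 = 222480
  i=4: C(10,4)·!6 = 210·265 = 55650
  i=5: C(10,5)·!5 = 252·44 = 11088
  i=6: C(10,6)·!4 = 210·9 = 1890
  i=7: C(10,7)·!3 = 120·2 = 240
  i=8: C(10,8)·!2 = 45·1 = 45
Total = 3628799.

3628799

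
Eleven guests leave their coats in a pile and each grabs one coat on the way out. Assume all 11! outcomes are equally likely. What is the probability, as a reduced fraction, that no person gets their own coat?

Favorable outcomes: !11 = 14684570.
Total outcomes: 11! = 39916800.
Probability = 14684570/39916800 = 1468457/3991680.

1468457/3991680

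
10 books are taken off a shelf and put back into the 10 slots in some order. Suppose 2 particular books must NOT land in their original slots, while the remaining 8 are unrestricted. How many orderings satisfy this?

Let A_j be the event that the j-th constrained one is fixed. By inclusion-exclusion over the 2 events:
Σ_{j=0}^{2} (-1)^j C(2,j)(10-j)!
= C(2,0)·10! - C(2,1)·9! + C(2,2)·8!
= 3628800 - 725760 + 40320
= 2943360

2943360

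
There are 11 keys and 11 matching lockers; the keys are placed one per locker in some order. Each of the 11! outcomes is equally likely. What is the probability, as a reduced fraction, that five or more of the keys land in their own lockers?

Favorable outcomes: Σ_{i≥5} C(11,i)·!(11-i) = 462·265 + 462·44 + 330·9 + 165·2 + 55·1 + 11·0 + 1·1 = 146114.
Total outcomes: 11! = 39916800.
Probability = 146114/39916800 = 73057/19958400.

73057/19958400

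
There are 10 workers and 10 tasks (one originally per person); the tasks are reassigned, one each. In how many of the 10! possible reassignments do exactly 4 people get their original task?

55650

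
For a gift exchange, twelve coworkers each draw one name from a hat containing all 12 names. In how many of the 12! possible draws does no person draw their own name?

176214841

The number of derangements of 12 is !12 = Σ_{k=0}^{12} (-1)^k·12!/k!
= 12! - 12!/1! + 12!/2! - 12!/3! + 12!/4! - 12!/5! + 12!/6! - 12!/7! + 12!/8! - 12!/9! + 12!/10! - 12!/11! + 12!/12!
= 479001600 - 479001600 + 239500800 - 79833600 + 19958400 - 3991680 + 665280 - 95040 + 11880 - 1320 + 132 - 12 + 1
= 176214841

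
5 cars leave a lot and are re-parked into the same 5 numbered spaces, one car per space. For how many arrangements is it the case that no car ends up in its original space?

44

!5 is the nearest integer to 5!/e.
5! = 120, and 120/e ≈ 44.15, so !5 = 44.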